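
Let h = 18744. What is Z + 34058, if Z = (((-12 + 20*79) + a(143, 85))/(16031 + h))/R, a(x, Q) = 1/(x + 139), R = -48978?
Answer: 16358234702100023/480305205900 ≈ 34058.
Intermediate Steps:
a(x, Q) = 1/(139 + x)
Z = -442177/480305205900 (Z = (((-12 + 20*79) + 1/(139 + 143))/(16031 + 18744))/(-48978) = (((-12 + 1580) + 1/282)/34775)*(-1/48978) = ((1568 + 1/282)*(1/34775))*(-1/48978) = ((442177/282)*(1/34775))*(-1/48978) = (442177/9806550)*(-1/48978) = -442177/480305205900 ≈ -9.2062e-7)
Z + 34058 = -442177/480305205900 + 34058 = 16358234702100023/480305205900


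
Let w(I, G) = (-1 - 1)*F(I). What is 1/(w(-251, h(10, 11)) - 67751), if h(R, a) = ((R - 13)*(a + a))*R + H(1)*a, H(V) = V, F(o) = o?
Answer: -1/67249 ≈ -1.4870e-5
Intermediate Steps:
h(R, a) = a + 2*R*a*(-13 + R) (h(R, a) = ((R - 13)*(a + a))*R + 1*a = ((-13 + R)*(2*a))*R + a = (2*a*(-13 + R))*R + a = 2*R*a*(-13 + R) + a = a + 2*R*a*(-13 + R))
w(I, G) = -2*I (w(I, G) = (-1 - 1)*I = -2*I)
1/(w(-251, h(10, 11)) - 67751) = 1/(-2*(-251) - 67751) = 1/(502 - 67751) = 1/(-67249) = -1/67249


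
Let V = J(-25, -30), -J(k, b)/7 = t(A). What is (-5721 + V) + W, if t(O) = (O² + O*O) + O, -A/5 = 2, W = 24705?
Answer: 17654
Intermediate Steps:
A = -10 (A = -5*2 = -10)
t(O) = O + 2*O² (t(O) = (O² + O²) + O = 2*O² + O = O + 2*O²)
J(k, b) = -1330 (J(k, b) = -(-70)*(1 + 2*(-10)) = -(-70)*(1 - 20) = -(-70)*(-19) = -7*190 = -1330)
V = -1330
(-5721 + V) + W = (-5721 - 1330) + 24705 = -7051 + 24705 = 17654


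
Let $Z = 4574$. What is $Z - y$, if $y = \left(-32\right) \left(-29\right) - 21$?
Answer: $3667$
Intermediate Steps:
$y = 907$ ($y = 928 - 21 = 907$)
$Z - y = 4574 - 907 = 3667$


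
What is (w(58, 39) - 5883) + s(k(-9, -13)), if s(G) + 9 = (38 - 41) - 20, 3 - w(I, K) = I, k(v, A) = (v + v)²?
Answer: -5970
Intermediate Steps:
k(v, A) = 4*v² (k(v, A) = (2*v)² = 4*v²)
w(I, K) = 3 - I
s(G) = -32 (s(G) = -9 + ((38 - 41) - 20) = -9 + (-3 - 20) = -9 - 23 = -32)
(w(58, 39) - 5883) + s(k(-9, -13)) = ((3 - 1*58) - 5883) - 32 = ((3 - 58) - 5883) - 32 = (-55 - 5883) - 32 = -5938 - 32 = -5970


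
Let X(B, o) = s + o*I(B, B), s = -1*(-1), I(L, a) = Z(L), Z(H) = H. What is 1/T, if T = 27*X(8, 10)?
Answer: 1/2187 ≈ 0.00045725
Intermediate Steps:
I(L, a) = L
s = 1
X(B, o) = 1 + B*o (X(B, o) = 1 + o*B = 1 + B*o)
T = 2187 (T = 27*(1 + 8*10) = 27*(1 + 80) = 27*81 = 2187)
1/T = 1/2187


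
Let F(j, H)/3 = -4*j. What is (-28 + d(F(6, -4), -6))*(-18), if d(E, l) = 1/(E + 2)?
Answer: 17649/35 ≈ 504.26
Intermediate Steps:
F(j, H) = -12*j (F(j, H) = 3*(-4*j) = -12*j)
d(E, l) = 1/(2 + E)
(-28 + d(F(6, -4), -6))*(-18) = (-28 + 1/(2 - 12*6))*(-18) = (-28 + 1/(2 - 72))*(-18) = (-28 + 1/(-70))*(-18) = (-28 - 1/70)*(-18) = -1961/70*(-18) = 17649/35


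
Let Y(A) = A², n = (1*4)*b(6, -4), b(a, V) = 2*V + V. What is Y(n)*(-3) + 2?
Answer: -6910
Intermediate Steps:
b(a, V) = 3*V
n = -48 (n = (1*4)*(3*(-4)) = 4*(-12) = -48)
Y(n)*(-3) + 2 = (-48)²*(-3) + 2 = 2304*(-3) + 2 = -6912 + 2 = -6910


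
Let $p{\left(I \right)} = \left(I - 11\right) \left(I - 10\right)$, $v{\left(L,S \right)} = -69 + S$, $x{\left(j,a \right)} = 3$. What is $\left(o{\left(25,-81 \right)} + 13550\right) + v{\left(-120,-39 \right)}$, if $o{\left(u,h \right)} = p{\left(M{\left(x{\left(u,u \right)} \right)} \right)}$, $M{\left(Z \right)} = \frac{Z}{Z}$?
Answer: $13532$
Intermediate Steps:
$M{\left(Z \right)} = 1$
$p{\left(I \right)} = \left(-11 + I\right) \left(-10 + I\right)$
$o{\left(u,h \right)} = 90$ ($o{\left(u,h \right)} = 110 + 1^{2} - 21 = 110 + 1 - 21 = 90$)
$\left(o{\left(25,-81 \right)} + 13550\right) + v{\left(-120,-39 \right)} = \left(90 + 13550\right) - 108 = 13640 - 108 = 13532$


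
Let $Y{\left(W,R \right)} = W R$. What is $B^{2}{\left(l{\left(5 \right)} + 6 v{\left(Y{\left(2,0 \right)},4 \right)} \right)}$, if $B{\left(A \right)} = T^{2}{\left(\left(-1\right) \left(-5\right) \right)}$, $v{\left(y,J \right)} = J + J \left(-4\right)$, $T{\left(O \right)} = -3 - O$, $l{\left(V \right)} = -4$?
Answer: $4096$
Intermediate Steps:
$Y{\left(W,R \right)} = R W$
$v{\left(y,J \right)} = - 3 J$ ($v{\left(y,J \right)} = J - 4 J = - 3 J$)
$B{\left(A \right)} = 64$ ($B{\left(A \right)} = \left(-3 - \left(-1\right) \left(-5\right)\right)^{2} = \left(-3 - 5\right)^{2} = \left(-8\right)^{2} = 64$)
$B^{2}{\left(l{\left(5 \right)} + 6 v{\left(Y{\left(2,0 \right)},4 \right)} \right)} = 64^{2} = 4096$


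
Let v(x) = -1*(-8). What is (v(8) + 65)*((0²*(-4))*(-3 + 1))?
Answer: 0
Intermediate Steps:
v(x) = 8
(v(8) + 65)*((0²*(-4))*(-3 + 1)) = (8 + 65)*((0²*(-4))*(-3 + 1)) = 73*((0*(-4))*(-2)) = 73*(0*(-2)) = 73*0 = 0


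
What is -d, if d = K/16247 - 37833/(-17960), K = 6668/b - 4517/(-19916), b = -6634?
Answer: -10151300452941643/4819113007869160 ≈ -2.1065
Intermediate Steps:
K = -51417055/66061372 (K = 6668/(-6634) - 4517/(-19916) = 6668*(-1/6634) - 4517*(-1/19916) = -3334/3317 + 4517/19916 = -51417055/66061372 ≈ -0.77832)
d = 10151300452941643/4819113007869160 (d = -51417055/66061372/16247 - 37833/(-17960) = -51417055/66061372*1/16247 - 37833*(-1/17960) = -51417055/1073299110884 + 37833/17960 = 10151300452941643/4819113007869160 ≈ 2.1065)
-d = -1*10151300452941643/4819113007869160 = -10151300452941643/4819113007869160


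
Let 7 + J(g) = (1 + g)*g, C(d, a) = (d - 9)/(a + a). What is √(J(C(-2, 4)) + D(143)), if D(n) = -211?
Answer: I*√13919/8 ≈ 14.747*I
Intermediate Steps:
C(d, a) = (-9 + d)/(2*a) (C(d, a) = (-9 + d)/((2*a)) = (-9 + d)*(1/(2*a)) = (-9 + d)/(2*a))
J(g) = -7 + g*(1 + g) (J(g) = -7 + (1 + g)*g = -7 + g*(1 + g))
√(J(C(-2, 4)) + D(143)) = √((-7 + (½)*(-9 - 2)/4 + ((½)*(-9 - 2)/4)²) - 211) = √((-7 + (½)*(¼)*(-11) + ((½)*(¼)*(-11))²) - 211) = √((-7 - 11/8 + (-11/8)²) - 211) = √((-7 - 11/8 + 121/64) - 211) = √(-415/64 - 211) = √(-13919/64) = I*√13919/8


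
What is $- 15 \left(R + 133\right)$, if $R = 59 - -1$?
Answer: $-2895$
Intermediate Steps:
$R = 60$ ($R = 59 + 1 = 60$)
$- 15 \left(R + 133\right) = - 15 \left(60 + 133\right) = \left(-15\right) 193 = -2895$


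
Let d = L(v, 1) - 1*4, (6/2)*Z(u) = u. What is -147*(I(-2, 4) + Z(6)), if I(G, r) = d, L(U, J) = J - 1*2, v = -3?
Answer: 441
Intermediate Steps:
L(U, J) = -2 + J (L(U, J) = J - 2 = -2 + J)
Z(u) = u/3
d = -5 (d = (-2 + 1) - 1*4 = -1 - 4 = -5)
I(G, r) = -5
-147*(I(-2, 4) + Z(6)) = -147*(-5 + (1/3)*6) = -147*(-5 + 2) = -147*(-3) = 441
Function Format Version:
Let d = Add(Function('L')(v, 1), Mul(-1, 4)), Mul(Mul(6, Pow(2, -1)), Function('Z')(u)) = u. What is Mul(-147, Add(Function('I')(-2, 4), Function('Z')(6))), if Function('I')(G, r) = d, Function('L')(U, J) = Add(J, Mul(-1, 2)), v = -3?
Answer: 441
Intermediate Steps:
Function('L')(U, J) = Add(-2, J) (Function('L')(U, J) = Add(J, -2) = Add(-2, J))
Function('Z')(u) = Mul(Rational(1, 3), u)
d = -5 (d = Add(Add(-2, 1), Mul(-1, 4)) = Add(-1, -4) = -5)
Function('I')(G, r) = -5
Mul(-147, Add(Function('I')(-2, 4), Function('Z')(6))) = Mul(-147, Add(-5, Mul(Rational(1, 3), 6))) = Mul(-147, Add(-5, 2)) = Mul(-147, -3) = 441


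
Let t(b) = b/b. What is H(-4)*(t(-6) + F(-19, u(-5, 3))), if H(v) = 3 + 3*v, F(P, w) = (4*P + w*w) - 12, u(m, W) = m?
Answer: 558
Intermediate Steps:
F(P, w) = -12 + w² + 4*P (F(P, w) = (4*P + w²) - 12 = (w² + 4*P) - 12 = -12 + w² + 4*P)
t(b) = 1
H(-4)*(t(-6) + F(-19, u(-5, 3))) = (3 + 3*(-4))*(1 + (-12 + (-5)² + 4*(-19))) = (3 - 12)*(1 + (-12 + 25 - 76)) = -9*(1 - 63) = -9*(-62) = 558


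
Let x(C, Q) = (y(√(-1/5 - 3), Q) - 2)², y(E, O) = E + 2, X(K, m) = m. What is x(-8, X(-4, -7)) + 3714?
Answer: 18554/5 ≈ 3710.8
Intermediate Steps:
y(E, O) = 2 + E
x(C, Q) = -16/5 (x(C, Q) = ((2 + √(-1/5 - 3)) - 2)² = ((2 + √(-1*⅕ - 3)) - 2)² = ((2 + √(-⅕ - 3)) - 2)² = ((2 + √(-16/5)) - 2)² = ((2 + 4*I*√5/5) - 2)² = (4*I*√5/5)² = -16/5)
x(-8, X(-4, -7)) + 3714 = -16/5 + 3714 = 18554/5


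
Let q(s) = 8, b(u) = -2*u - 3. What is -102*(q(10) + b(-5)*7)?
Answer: -5814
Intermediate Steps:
b(u) = -3 - 2*u
-102*(q(10) + b(-5)*7) = -102*(8 + (-3 - 2*(-5))*7) = -102*(8 + (-3 + 10)*7) = -102*(8 + 7*7) = -102*(8 + 49) = -102*57 = -5814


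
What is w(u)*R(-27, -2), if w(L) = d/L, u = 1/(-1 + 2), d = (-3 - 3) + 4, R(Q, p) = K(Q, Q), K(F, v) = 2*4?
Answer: -16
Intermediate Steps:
K(F, v) = 8
R(Q, p) = 8
d = -2 (d = -6 + 4 = -2)
u = 1 (u = 1/1 = 1)
w(L) = -2/L
w(u)*R(-27, -2) = -2/1*8 = -2*1*8 = -2*8 = -16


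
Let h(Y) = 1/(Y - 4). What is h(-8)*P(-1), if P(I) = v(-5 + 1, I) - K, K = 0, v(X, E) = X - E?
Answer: ¼ ≈ 0.25000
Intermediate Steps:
h(Y) = 1/(-4 + Y)
P(I) = -4 - I (P(I) = ((-5 + 1) - I) - 1*0 = (-4 - I) + 0 = -4 - I)
h(-8)*P(-1) = (-4 - 1*(-1))/(-4 - 8) = (-4 + 1)/(-12) = -1/12*(-3) = ¼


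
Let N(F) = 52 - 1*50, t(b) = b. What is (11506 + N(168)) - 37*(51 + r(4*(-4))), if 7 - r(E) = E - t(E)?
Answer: 9362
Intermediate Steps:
r(E) = 7 (r(E) = 7 - (E - E) = 7 - 1*0 = 7 + 0 = 7)
N(F) = 2 (N(F) = 52 - 50 = 2)
(11506 + N(168)) - 37*(51 + r(4*(-4))) = (11506 + 2) - 37*(51 + 7) = 11508 - 37*58 = 11508 - 2146 = 9362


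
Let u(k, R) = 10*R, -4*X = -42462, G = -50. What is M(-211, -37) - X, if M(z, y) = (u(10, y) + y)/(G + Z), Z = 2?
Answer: -509137/48 ≈ -10607.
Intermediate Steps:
X = 21231/2 (X = -1/4*(-42462) = 21231/2 ≈ 10616.)
M(z, y) = -11*y/48 (M(z, y) = (10*y + y)/(-50 + 2) = (11*y)/(-48) = (11*y)*(-1/48) = -11*y/48)
M(-211, -37) - X = -11/48*(-37) - 1*21231/2 = 407/48 - 21231/2 = -509137/48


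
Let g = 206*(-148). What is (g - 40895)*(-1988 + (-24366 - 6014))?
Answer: 2310524944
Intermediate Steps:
g = -30488
(g - 40895)*(-1988 + (-24366 - 6014)) = (-30488 - 40895)*(-1988 + (-24366 - 6014)) = -71383*(-1988 - 30380) = -71383*(-32368) = 2310524944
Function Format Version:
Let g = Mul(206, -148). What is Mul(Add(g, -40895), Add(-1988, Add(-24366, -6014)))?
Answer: 2310524944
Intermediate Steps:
g = -30488
Mul(Add(g, -40895), Add(-1988, Add(-24366, -6014))) = Mul(Add(-30488, -40895), Add(-1988, Add(-24366, -6014))) = Mul(-71383, Add(-1988, -30380)) = Mul(-71383, -32368) = 2310524944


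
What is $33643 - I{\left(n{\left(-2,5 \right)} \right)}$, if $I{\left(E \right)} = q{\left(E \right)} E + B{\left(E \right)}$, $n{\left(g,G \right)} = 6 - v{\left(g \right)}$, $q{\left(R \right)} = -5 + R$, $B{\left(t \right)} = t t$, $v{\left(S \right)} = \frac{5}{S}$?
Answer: $33541$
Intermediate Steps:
$B{\left(t \right)} = t^{2}$
$n{\left(g,G \right)} = 6 - \frac{5}{g}$
$I{\left(E \right)} = E^{2} + E \left(-5 + E\right)$ ($I{\left(E \right)} = \left(-5 + E\right) E + E^{2} = E \left(-5 + E\right) + E^{2} = E^{2} + E \left(-5 + E\right)$)
$33643 - I{\left(n{\left(-2,5 \right)} \right)} = 33643 - \left(6 - \frac{5}{-2}\right) \left(-5 + 2 \left(6 - \frac{5}{-2}\right)\right) = 33643 - \left(6 - - \frac{5}{2}\right) \left(-5 + 2 \left(6 - - \frac{5}{2}\right)\right) = 33643 - \left(6 + \frac{5}{2}\right) \left(-5 + 2 \left(6 + \frac{5}{2}\right)\right) = 33643 - \frac{17 \left(-5 + 2 \cdot \frac{17}{2}\right)}{2} = 33643 - \frac{17 \left(-5 + 17\right)}{2} = 33643 - \frac{17}{2} \cdot 12 = 33643 - 102 = 33541$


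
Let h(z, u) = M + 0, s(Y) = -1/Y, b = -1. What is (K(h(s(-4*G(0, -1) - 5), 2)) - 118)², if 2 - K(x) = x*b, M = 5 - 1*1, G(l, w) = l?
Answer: 12544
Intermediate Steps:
M = 4 (M = 5 - 1 = 4)
h(z, u) = 4 (h(z, u) = 4 + 0 = 4)
K(x) = 2 + x (K(x) = 2 - x*(-1) = 2 - (-1)*x = 2 + x)
(K(h(s(-4*G(0, -1) - 5), 2)) - 118)² = ((2 + 4) - 118)² = (6 - 118)² = (-112)² = 12544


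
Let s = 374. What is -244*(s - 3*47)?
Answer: -56852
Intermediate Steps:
-244*(s - 3*47) = -244*(374 - 3*47) = -244*(374 - 141) = -244*233 = -56852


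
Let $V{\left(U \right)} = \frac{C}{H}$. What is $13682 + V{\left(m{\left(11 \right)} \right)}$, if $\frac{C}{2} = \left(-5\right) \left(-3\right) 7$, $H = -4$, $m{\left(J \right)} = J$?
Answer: $\frac{27259}{2} \approx 13630.0$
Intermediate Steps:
$C = 210$ ($C = 2 \left(-5\right) \left(-3\right) 7 = 2 \cdot 15 \cdot 7 = 2 \cdot 105 = 210$)
$V{\left(U \right)} = - \frac{105}{2}$ ($V{\left(U \right)} = \frac{210}{-4} = 210 \left(- \frac{1}{4}\right) = - \frac{105}{2}$)
$13682 + V{\left(m{\left(11 \right)} \right)} = 13682 - \frac{105}{2} = \frac{27259}{2}$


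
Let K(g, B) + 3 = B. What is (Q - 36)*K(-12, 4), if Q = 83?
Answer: 47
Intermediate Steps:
K(g, B) = -3 + B
(Q - 36)*K(-12, 4) = (83 - 36)*(-3 + 4) = 47*1 = 47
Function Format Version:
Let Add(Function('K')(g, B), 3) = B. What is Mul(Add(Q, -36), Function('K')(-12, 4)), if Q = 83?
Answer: 47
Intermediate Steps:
Function('K')(g, B) = Add(-3, B)
Mul(Add(Q, -36), Function('K')(-12, 4)) = Mul(Add(83, -36), Add(-3, 4)) = Mul(47, 1) = 47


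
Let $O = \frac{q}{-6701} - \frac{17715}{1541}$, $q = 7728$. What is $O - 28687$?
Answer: $- \frac{296359492630}{10326241} \approx -28700.0$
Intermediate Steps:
$O = - \frac{130617063}{10326241}$ ($O = \frac{7728}{-6701} - \frac{17715}{1541} = 7728 \left(- \frac{1}{6701}\right) - \frac{17715}{1541} = - \frac{7728}{6701} - \frac{17715}{1541} = - \frac{130617063}{10326241} \approx -12.649$)
$O - 28687 = - \frac{130617063}{10326241} - 28687 = - \frac{296359492630}{10326241}$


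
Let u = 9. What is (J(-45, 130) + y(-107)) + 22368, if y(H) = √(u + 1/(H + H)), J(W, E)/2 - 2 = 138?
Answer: 22648 + 5*√16478/214 ≈ 22651.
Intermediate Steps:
J(W, E) = 280 (J(W, E) = 4 + 2*138 = 4 + 276 = 280)
y(H) = √(9 + 1/(2*H)) (y(H) = √(9 + 1/(H + H)) = √(9 + 1/(2*H)))
(J(-45, 130) + y(-107)) + 22368 = (280 + √(36 + 2/(-107))/2) + 22368 = (280 + √(36 + 2*(-1/107))/2) + 22368 = (280 + √(36 - 2/107)/2) + 22368 = (280 + √(3850/107)/2) + 22368 = (280 + (5*√16478/107)/2) + 22368 = (280 + 5*√16478/214) + 22368 = 22648 + 5*√16478/214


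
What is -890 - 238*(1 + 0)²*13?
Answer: -3984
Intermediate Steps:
-890 - 238*(1 + 0)²*13 = -890 - 238*1²*13 = -890 - 238*13 = -890 - 3094 = -3984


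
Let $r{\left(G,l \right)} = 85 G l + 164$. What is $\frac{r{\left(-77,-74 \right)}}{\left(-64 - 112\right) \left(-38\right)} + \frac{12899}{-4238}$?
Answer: $\frac{491754265}{7085936} \approx 69.399$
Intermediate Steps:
$r{\left(G,l \right)} = 164 + 85 G l$ ($r{\left(G,l \right)} = 85 G l + 164 = 164 + 85 G l$)
$\frac{r{\left(-77,-74 \right)}}{\left(-64 - 112\right) \left(-38\right)} + \frac{12899}{-4238} = \frac{164 + 85 \left(-77\right) \left(-74\right)}{\left(-64 - 112\right) \left(-38\right)} + \frac{12899}{-4238} = \frac{164 + 484330}{\left(-176\right) \left(-38\right)} + 12899 \left(- \frac{1}{4238}\right) = \frac{484494}{6688} - \frac{12899}{4238} = 484494 \cdot \frac{1}{6688} - \frac{12899}{4238} = \frac{242247}{3344} - \frac{12899}{4238} = \frac{491754265}{7085936}$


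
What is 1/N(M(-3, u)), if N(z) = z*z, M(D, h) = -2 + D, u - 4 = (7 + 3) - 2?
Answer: 1/25 ≈ 0.040000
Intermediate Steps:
u = 12 (u = 4 + ((7 + 3) - 2) = 4 + (10 - 2) = 4 + 8 = 12)
N(z) = z²
1/N(M(-3, u)) = 1/((-2 - 3)²) = 1/((-5)²) = 1/25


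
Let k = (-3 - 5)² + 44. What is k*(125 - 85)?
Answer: 4320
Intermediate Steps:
k = 108 (k = (-8)² + 44 = 64 + 44 = 108)
k*(125 - 85) = 108*(125 - 85) = 108*40 = 4320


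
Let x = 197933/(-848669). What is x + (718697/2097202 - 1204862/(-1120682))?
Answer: 1181396412423761485/997311903657811058 ≈ 1.1846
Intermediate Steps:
x = -197933/848669 (x = 197933*(-1/848669) = -197933/848669 ≈ -0.23323)
x + (718697/2097202 - 1204862/(-1120682)) = -197933/848669 + (718697/2097202 - 1204862/(-1120682)) = -197933/848669 + (718697*(1/2097202) - 1204862*(-1/1120682)) = -197933/848669 + (718697/2097202 + 602431/560341) = -197933/848669 + 1666134893739/1175148265882 = 1181396412423761485/997311903657811058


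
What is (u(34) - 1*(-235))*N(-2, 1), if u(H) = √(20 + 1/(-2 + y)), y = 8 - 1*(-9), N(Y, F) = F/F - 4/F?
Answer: -705 - √4515/5 ≈ -718.44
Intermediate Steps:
N(Y, F) = 1 - 4/F
y = 17 (y = 8 + 9 = 17)
u(H) = √4515/15 (u(H) = √(20 + 1/(-2 + 17)) = √(20 + 1/15) = √(301/15) = √4515/15)
(u(34) - 1*(-235))*N(-2, 1) = (√4515/15 - 1*(-235))*((-4 + 1)/1) = (√4515/15 + 235)*(1*(-3)) = (235 + √4515/15)*(-3) = -705 - √4515/5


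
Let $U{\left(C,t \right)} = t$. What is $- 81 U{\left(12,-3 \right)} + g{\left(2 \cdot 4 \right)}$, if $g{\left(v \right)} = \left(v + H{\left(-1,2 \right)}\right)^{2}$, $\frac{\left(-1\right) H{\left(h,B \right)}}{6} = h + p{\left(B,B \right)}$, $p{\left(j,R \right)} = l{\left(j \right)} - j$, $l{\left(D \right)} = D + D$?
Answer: $247$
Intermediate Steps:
$l{\left(D \right)} = 2 D$
$p{\left(j,R \right)} = j$ ($p{\left(j,R \right)} = 2 j - j = j$)
$H{\left(h,B \right)} = - 6 B - 6 h$ ($H{\left(h,B \right)} = - 6 \left(h + B\right) = - 6 \left(B + h\right) = - 6 B - 6 h$)
$g{\left(v \right)} = \left(-6 + v\right)^{2}$ ($g{\left(v \right)} = \left(v - 6\right)^{2} = \left(-6 + v\right)^{2}$)
$- 81 U{\left(12,-3 \right)} + g{\left(2 \cdot 4 \right)} = \left(-81\right) \left(-3\right) + \left(-6 + 2 \cdot 4\right)^{2} = 243 + \left(-6 + 8\right)^{2} = 243 + 2^{2} = 243 + 4 = 247$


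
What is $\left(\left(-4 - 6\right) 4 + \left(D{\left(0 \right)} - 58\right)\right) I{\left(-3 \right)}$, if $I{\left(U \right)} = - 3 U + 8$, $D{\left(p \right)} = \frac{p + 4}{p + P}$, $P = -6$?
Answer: $- \frac{5032}{3} \approx -1677.3$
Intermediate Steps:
$D{\left(p \right)} = \frac{4 + p}{-6 + p}$ ($D{\left(p \right)} = \frac{p + 4}{p - 6} = \frac{4 + p}{-6 + p}$)
$I{\left(U \right)} = 8 - 3 U$
$\left(\left(-4 - 6\right) 4 + \left(D{\left(0 \right)} - 58\right)\right) I{\left(-3 \right)} = \left(\left(-4 - 6\right) 4 - \left(58 - \frac{4 + 0}{-6 + 0}\right)\right) \left(8 - -9\right) = \left(\left(-10\right) 4 - \left(58 - \frac{1}{-6} \cdot 4\right)\right) \left(8 + 9\right) = \left(-40 - \frac{176}{3}\right) 17 = \left(- \frac{296}{3}\right) 17 = - \frac{5032}{3}$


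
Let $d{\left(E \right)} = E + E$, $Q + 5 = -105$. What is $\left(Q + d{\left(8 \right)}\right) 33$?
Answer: $-3102$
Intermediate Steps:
$Q = -110$ ($Q = -5 - 105 = -110$)
$d{\left(E \right)} = 2 E$
$\left(Q + d{\left(8 \right)}\right) 33 = \left(-110 + 2 \cdot 8\right) 33 = \left(-110 + 16\right) 33 = \left(-94\right) 33 = -3102$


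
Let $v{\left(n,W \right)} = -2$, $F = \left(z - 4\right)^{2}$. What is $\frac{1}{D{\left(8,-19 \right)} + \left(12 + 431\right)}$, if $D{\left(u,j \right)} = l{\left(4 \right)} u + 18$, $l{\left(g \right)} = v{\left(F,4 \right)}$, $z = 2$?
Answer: $\frac{1}{445} \approx 0.0022472$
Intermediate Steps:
$F = 4$ ($F = \left(2 - 4\right)^{2} = \left(-2\right)^{2} = 4$)
$l{\left(g \right)} = -2$
$D{\left(u,j \right)} = 18 - 2 u$ ($D{\left(u,j \right)} = - 2 u + 18 = 18 - 2 u$)
$\frac{1}{D{\left(8,-19 \right)} + \left(12 + 431\right)} = \frac{1}{\left(18 - 16\right) + \left(12 + 431\right)} = \frac{1}{\left(18 - 16\right) + 443} = \frac{1}{2 + 443} = \frac{1}{445}$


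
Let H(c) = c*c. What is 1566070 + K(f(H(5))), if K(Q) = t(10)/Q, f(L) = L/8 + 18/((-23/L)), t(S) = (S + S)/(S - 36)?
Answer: 12317140918/7865 ≈ 1.5661e+6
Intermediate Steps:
t(S) = 2*S/(-36 + S) (t(S) = (2*S)/(-36 + S) = 2*S/(-36 + S))
H(c) = c²
f(L) = -121*L/184 (f(L) = L*(⅛) + 18*(-L/23) = L/8 - 18*L/23 = -121*L/184)
K(Q) = -10/(13*Q) (K(Q) = (2*10/(-36 + 10))/Q = (2*10/(-26))/Q = (2*10*(-1/26))/Q = -10/(13*Q))
1566070 + K(f(H(5))) = 1566070 - 10/(13*((-121/184*5²))) = 1566070 - 10/(13*((-121/184*25))) = 1566070 - 10/(13*(-3025/184)) = 1566070 - 10/13*(-184/3025) = 1566070 + 368/7865 = 12317140918/7865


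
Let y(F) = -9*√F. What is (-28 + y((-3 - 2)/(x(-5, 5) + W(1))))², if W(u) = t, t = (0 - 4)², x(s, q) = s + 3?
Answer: 10571/14 + 36*I*√70 ≈ 755.07 + 301.2*I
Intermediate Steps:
x(s, q) = 3 + s
t = 16 (t = (-4)² = 16)
W(u) = 16
(-28 + y((-3 - 2)/(x(-5, 5) + W(1))))² = (-28 - 9*√(-3 - 2)/√((3 - 5) + 16))² = (-28 - 9*I*√5/√(-2 + 16))² = (-28 - 9*I*√70/14)²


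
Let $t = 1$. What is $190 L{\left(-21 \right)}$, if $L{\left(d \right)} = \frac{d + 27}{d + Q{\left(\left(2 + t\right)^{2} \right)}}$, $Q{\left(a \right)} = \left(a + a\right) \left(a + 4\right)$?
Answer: $\frac{380}{71} \approx 5.3521$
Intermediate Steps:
$Q{\left(a \right)} = 2 a \left(4 + a\right)$
$L{\left(d \right)} = \frac{27 + d}{234 + d}$ ($L{\left(d \right)} = \frac{d + 27}{d + 2 \left(2 + 1\right)^{2} \left(4 + \left(2 + 1\right)^{2}\right)} = \frac{27 + d}{d + 2 \cdot 3^{2} \left(4 + 3^{2}\right)} = \frac{27 + d}{d + 2 \cdot 9 \left(4 + 9\right)} = \frac{27 + d}{d + 2 \cdot 9 \cdot 13} = \frac{27 + d}{d + 234} = \frac{27 + d}{234 + d}$)
$190 L{\left(-21 \right)} = 190 \frac{27 - 21}{234 - 21} = 190 \cdot \frac{1}{213} \cdot 6 = 190 \cdot \frac{2}{71} = \frac{380}{71}$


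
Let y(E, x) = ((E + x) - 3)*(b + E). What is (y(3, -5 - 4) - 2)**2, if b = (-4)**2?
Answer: 29929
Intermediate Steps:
b = 16
y(E, x) = (16 + E)*(-3 + E + x) (y(E, x) = ((E + x) - 3)*(16 + E) = (-3 + E + x)*(16 + E) = (16 + E)*(-3 + E + x))
(y(3, -5 - 4) - 2)**2 = ((-48 + 3**2 + 13*3 + 16*(-5 - 4) + 3*(-5 - 4)) - 2)**2 = ((-48 + 9 + 39 + 16*(-9) + 3*(-9)) - 2)**2 = ((-48 + 9 + 39 - 144 - 27) - 2)**2 = (-171 - 2)**2 = (-173)**2 = 29929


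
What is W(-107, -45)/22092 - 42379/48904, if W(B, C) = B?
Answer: -235367399/270096792 ≈ -0.87142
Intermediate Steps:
W(-107, -45)/22092 - 42379/48904 = -107/22092 - 42379/48904 = -235367399/270096792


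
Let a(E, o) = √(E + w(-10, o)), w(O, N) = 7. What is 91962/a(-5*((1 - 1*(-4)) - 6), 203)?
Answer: 15327*√3 ≈ 26547.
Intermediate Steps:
a(E, o) = √(7 + E) (a(E, o) = √(E + 7) = √(7 + E))
91962/a(-5*((1 - 1*(-4)) - 6), 203) = 91962/(√(7 - 5*((1 - 1*(-4)) - 6))) = 91962/(√(7 - 5*((1 + 4) - 6))) = 91962/(√(7 - 5*(5 - 6))) = 91962/(√(7 - 5*(-1))) = 91962/(√(7 + 5)) = 91962/(√12) = 91962/((2*√3)) = 91962*(√3/6) = 15327*√3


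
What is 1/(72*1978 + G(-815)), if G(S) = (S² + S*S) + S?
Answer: 1/1470051 ≈ 6.8025e-7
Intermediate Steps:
G(S) = S + 2*S² (G(S) = (S² + S²) + S = 2*S² + S = S + 2*S²)
1/(72*1978 + G(-815)) = 1/(72*1978 - 815*(1 + 2*(-815))) = 1/(142416 - 815*(1 - 1630)) = 1/(142416 - 815*(-1629)) = 1/(142416 + 1327635) = 1/1470051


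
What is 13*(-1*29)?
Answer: -377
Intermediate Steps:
13*(-1*29) = 13*(-29) = -377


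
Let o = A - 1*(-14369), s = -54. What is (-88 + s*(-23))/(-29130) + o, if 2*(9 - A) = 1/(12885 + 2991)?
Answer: 2216448281057/154155960 ≈ 14378.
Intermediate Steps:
A = 285767/31752 (A = 9 - 1/(2*(12885 + 2991)) = 9 - 1/2/15876 = 9 - 1/2*1/15876 = 9 - 1/31752 = 285767/31752 ≈ 9.0000)
o = 456530255/31752 (o = 285767/31752 - 1*(-14369) = 285767/31752 + 14369 = 456530255/31752 ≈ 14378.)
(-88 + s*(-23))/(-29130) + o = (-88 - 54*(-23))/(-29130) + 456530255/31752 = (-88 + 1242)*(-1/29130) + 456530255/31752 = 1154*(-1/29130) + 456530255/31752 = -577/14565 + 456530255/31752 = 2216448281057/154155960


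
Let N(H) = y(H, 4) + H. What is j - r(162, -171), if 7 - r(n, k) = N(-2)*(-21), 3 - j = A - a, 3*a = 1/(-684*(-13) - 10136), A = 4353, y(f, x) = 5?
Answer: -16495441/3732 ≈ -4420.0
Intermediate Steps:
N(H) = 5 + H
a = -1/3732 (a = 1/(3*(-684*(-13) - 10136)) = 1/(3*(8892 - 10136)) = (1/3)/(-1244) = (1/3)*(-1/1244) = -1/3732 ≈ -0.00026795)
j = -16234201/3732 (j = 3 - (4353 - 1*(-1/3732)) = 3 - (4353 + 1/3732) = 3 - 1*16245397/3732 = 3 - 16245397/3732 = -16234201/3732 ≈ -4350.0)
r(n, k) = 70 (r(n, k) = 7 - (5 - 2)*(-21) = 7 - 3*(-21) = 7 - 1*(-63) = 7 + 63 = 70)
j - r(162, -171) = -16234201/3732 - 1*70 = -16234201/3732 - 70 = -16495441/3732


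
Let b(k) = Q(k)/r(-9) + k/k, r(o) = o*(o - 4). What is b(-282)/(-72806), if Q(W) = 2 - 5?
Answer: -19/1419717 ≈ -1.3383e-5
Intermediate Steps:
r(o) = o*(-4 + o)
Q(W) = -3
b(k) = 38/39 (b(k) = -3*(-1/(9*(-4 - 9))) + k/k = -3/((-9*(-13))) + 1 = -3/117 + 1 = -3*1/117 + 1 = -1/39 + 1 = 38/39)
b(-282)/(-72806) = (38/39)/(-72806) = (38/39)*(-1/72806) = -19/1419717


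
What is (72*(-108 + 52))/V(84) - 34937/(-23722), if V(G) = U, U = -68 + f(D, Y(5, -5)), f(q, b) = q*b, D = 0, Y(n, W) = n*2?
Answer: 24505705/403274 ≈ 60.767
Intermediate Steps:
Y(n, W) = 2*n
f(q, b) = b*q
U = -68 (U = -68 + (2*5)*0 = -68 + 10*0 = -68 + 0 = -68)
V(G) = -68
(72*(-108 + 52))/V(84) - 34937/(-23722) = (72*(-108 + 52))/(-68) - 34937/(-23722) = (72*(-56))*(-1/68) - 34937*(-1/23722) = -4032*(-1/68) + 34937/23722 = 1008/17 + 34937/23722 = 24505705/403274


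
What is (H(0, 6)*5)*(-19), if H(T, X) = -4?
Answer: 380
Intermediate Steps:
(H(0, 6)*5)*(-19) = -4*5*(-19) = -20*(-19) = 380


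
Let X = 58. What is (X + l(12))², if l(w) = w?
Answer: 4900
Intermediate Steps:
(X + l(12))² = (58 + 12)² = 70² = 4900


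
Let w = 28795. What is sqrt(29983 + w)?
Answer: sqrt(58778) ≈ 242.44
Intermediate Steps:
sqrt(29983 + w) = sqrt(29983 + 28795) = sqrt(58778)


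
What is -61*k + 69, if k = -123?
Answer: 7572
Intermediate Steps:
-61*k + 69 = -61*(-123) + 69 = 7503 + 69 = 7572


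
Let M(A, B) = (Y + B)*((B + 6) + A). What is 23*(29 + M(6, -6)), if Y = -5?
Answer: -851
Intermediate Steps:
M(A, B) = (-5 + B)*(6 + A + B) (M(A, B) = (-5 + B)*((B + 6) + A) = (-5 + B)*((6 + B) + A) = (-5 + B)*(6 + A + B))
23*(29 + M(6, -6)) = 23*(29 + (-30 - 6 + (-6)² - 5*6 + 6*(-6))) = 23*(29 + (-30 - 6 + 36 - 30 - 36)) = 23*(29 - 66) = 23*(-37) = -851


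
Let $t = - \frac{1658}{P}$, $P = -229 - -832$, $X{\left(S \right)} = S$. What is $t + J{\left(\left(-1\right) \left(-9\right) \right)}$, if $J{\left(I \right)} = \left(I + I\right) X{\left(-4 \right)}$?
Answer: $- \frac{45074}{603} \approx -74.75$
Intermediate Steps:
$J{\left(I \right)} = - 8 I$ ($J{\left(I \right)} = \left(I + I\right) \left(-4\right) = 2 I \left(-4\right) = - 8 I$)
$P = 603$ ($P = -229 + 832 = 603$)
$t = - \frac{1658}{603} \approx -2.7496$
$t + J{\left(\left(-1\right) \left(-9\right) \right)} = - \frac{1658}{603} - 8 \left(\left(-1\right) \left(-9\right)\right) = - \frac{1658}{603} - 72 = - \frac{45074}{603}$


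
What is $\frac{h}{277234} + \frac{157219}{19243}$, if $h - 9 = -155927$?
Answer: $\frac{20293061086}{2667406931} \approx 7.6078$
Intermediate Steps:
$h = -155918$ ($h = 9 - 155927 = -155918$)
$\frac{h}{277234} + \frac{157219}{19243} = - \frac{155918}{277234} + \frac{157219}{19243} = \left(-155918\right) \frac{1}{277234} + 157219 \cdot \frac{1}{19243} = - \frac{77959}{138617} + \frac{157219}{19243} = \frac{20293061086}{2667406931}$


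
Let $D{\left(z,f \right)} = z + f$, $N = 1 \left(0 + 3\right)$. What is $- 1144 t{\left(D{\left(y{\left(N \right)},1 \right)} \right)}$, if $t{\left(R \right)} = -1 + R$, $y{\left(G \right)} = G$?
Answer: $-3432$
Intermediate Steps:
$N = 3$ ($N = 1 \cdot 3 = 3$)
$D{\left(z,f \right)} = f + z$
$- 1144 t{\left(D{\left(y{\left(N \right)},1 \right)} \right)} = - 1144 \left(-1 + \left(1 + 3\right)\right) = - 1144 \left(-1 + 4\right) = \left(-1144\right) 3 = -3432$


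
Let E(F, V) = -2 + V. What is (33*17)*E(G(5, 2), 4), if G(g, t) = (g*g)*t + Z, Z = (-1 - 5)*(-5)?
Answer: 1122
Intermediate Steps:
Z = 30 (Z = -6*(-5) = 30)
G(g, t) = 30 + t*g² (G(g, t) = (g*g)*t + 30 = g²*t + 30 = t*g² + 30 = 30 + t*g²)
(33*17)*E(G(5, 2), 4) = (33*17)*(-2 + 4) = 561*2 = 1122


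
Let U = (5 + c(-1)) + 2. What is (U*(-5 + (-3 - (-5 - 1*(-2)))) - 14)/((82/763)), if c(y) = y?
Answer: -16786/41 ≈ -409.41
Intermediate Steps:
U = 6 (U = (5 - 1) + 2 = 4 + 2 = 6)
(U*(-5 + (-3 - (-5 - 1*(-2)))) - 14)/((82/763)) = (6*(-5 + (-3 - (-5 - 1*(-2)))) - 14)/((82/763)) = (6*(-5 + (-3 - (-5 + 2))) - 14)/((82*(1/763))) = (6*(-5 + (-3 - 1*(-3))) - 14)/(82/763) = (6*(-5 + (-3 + 3)) - 14)*(763/82) = (6*(-5 + 0) - 14)*(763/82) = (6*(-5) - 14)*(763/82) = (-30 - 14)*(763/82) = -44*763/82 = -16786/41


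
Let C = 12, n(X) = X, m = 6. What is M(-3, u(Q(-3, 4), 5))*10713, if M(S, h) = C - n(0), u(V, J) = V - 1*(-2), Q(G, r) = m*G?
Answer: 128556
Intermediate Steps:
Q(G, r) = 6*G
u(V, J) = 2 + V (u(V, J) = V + 2 = 2 + V)
M(S, h) = 12 (M(S, h) = 12 - 1*0 = 12 + 0 = 12)
M(-3, u(Q(-3, 4), 5))*10713 = 12*10713 = 128556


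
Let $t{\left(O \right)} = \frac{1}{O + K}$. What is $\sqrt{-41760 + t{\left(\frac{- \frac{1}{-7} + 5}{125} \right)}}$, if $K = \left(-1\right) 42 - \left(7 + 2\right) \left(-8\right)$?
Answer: $\frac{i \sqrt{28854207520710}}{26286} \approx 204.35 i$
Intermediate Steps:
$K = 30$ ($K = -42 - 9 \left(-8\right) = -42 - -72 = -42 + 72 = 30$)
$t{\left(O \right)} = \frac{1}{30 + O}$ ($t{\left(O \right)} = \frac{1}{O + 30} = \frac{1}{30 + O}$)
$\sqrt{-41760 + t{\left(\frac{- \frac{1}{-7} + 5}{125} \right)}} = \sqrt{-41760 + \frac{1}{30 + \frac{- \frac{1}{-7} + 5}{125}}} = \sqrt{-41760 + \frac{1}{30 + \left(\left(-1\right) \left(- \frac{1}{7}\right) + 5\right) \frac{1}{125}}} = \sqrt{-41760 + \frac{1}{30 + \left(\frac{1}{7} + 5\right) \frac{1}{125}}} = \sqrt{-41760 + \frac{1}{30 + \frac{36}{7} \cdot \frac{1}{125}}} = \sqrt{-41760 + \frac{1}{30 + \frac{36}{875}}} = \sqrt{-41760 + \frac{1}{\frac{26286}{875}}} = \sqrt{-41760 + \frac{875}{26286}} = \sqrt{- \frac{1097702485}{26286}} = \frac{i \sqrt{28854207520710}}{26286}$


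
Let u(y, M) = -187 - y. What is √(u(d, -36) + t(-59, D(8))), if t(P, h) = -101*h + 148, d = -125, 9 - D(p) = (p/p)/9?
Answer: I*√7306/3 ≈ 28.492*I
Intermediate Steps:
D(p) = 80/9 (D(p) = 9 - p/p/9 = 9 - 1/9 = 9 - 1*⅑ = 9 - ⅑ = 80/9)
t(P, h) = 148 - 101*h
√(u(d, -36) + t(-59, D(8))) = √((-187 - 1*(-125)) + (148 - 101*80/9)) = √((-187 + 125) + (148 - 8080/9)) = √(-62 - 6748/9) = √(-7306/9) = I*√7306/3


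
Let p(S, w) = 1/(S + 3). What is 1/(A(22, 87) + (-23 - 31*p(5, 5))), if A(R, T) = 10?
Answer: -8/135 ≈ -0.059259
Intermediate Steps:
p(S, w) = 1/(3 + S)
1/(A(22, 87) + (-23 - 31*p(5, 5))) = 1/(10 + (-23 - 31/(3 + 5))) = 1/(10 + (-23 - 31/8)) = 1/(10 - 215/8) = 1/(-135/8) = -8/135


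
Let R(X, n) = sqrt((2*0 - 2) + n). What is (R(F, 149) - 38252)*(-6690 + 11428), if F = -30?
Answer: -181237976 + 33166*sqrt(3) ≈ -1.8118e+8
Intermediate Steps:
R(X, n) = sqrt(-2 + n) (R(X, n) = sqrt((0 - 2) + n) = sqrt(-2 + n))
(R(F, 149) - 38252)*(-6690 + 11428) = (sqrt(-2 + 149) - 38252)*(-6690 + 11428) = (sqrt(147) - 38252)*4738 = (7*sqrt(3) - 38252)*4738 = (-38252 + 7*sqrt(3))*4738 = -181237976 + 33166*sqrt(3)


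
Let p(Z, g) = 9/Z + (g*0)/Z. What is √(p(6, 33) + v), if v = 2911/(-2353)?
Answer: √5821322/4706 ≈ 0.51269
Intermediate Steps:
p(Z, g) = 9/Z (p(Z, g) = 9/Z + 0/Z = 9/Z + 0 = 9/Z)
v = -2911/2353 (v = 2911*(-1/2353) = -2911/2353 ≈ -1.2371)
√(p(6, 33) + v) = √(9/6 - 2911/2353) = √(9*(⅙) - 2911/2353) = √(3/2 - 2911/2353) = √(1237/4706) = √5821322/4706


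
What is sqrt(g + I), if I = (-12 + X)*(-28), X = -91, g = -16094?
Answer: I*sqrt(13210) ≈ 114.93*I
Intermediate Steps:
I = 2884 (I = (-12 - 91)*(-28) = -103*(-28) = 2884)
sqrt(g + I) = sqrt(-16094 + 2884) = sqrt(-13210) = I*sqrt(13210)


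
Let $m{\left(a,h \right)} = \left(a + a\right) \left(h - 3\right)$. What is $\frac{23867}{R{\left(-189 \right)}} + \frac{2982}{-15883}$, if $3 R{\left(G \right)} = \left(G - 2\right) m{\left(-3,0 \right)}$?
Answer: $- \frac{54642419}{2600274} \approx -21.014$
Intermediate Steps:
$m{\left(a,h \right)} = 2 a \left(-3 + h\right)$
$R{\left(G \right)} = -12 + 6 G$ ($R{\left(G \right)} = \frac{\left(G - 2\right) 2 \left(-3\right) \left(-3 + 0\right)}{3} = \frac{\left(-2 + G\right) 2 \left(-3\right) \left(-3\right)}{3} = \frac{\left(-2 + G\right) 18}{3} = \frac{-36 + 18 G}{3} = -12 + 6 G$)
$\frac{23867}{R{\left(-189 \right)}} + \frac{2982}{-15883} = \frac{23867}{-12 + 6 \left(-189\right)} + \frac{2982}{-15883} = \frac{23867}{-12 - 1134} + 2982 \left(- \frac{1}{15883}\right) = \frac{23867}{-1146} - \frac{426}{2269} = 23867 \left(- \frac{1}{1146}\right) - \frac{426}{2269} = - \frac{23867}{1146} - \frac{426}{2269} = - \frac{54642419}{2600274}$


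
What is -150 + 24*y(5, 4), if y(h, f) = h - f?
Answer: -126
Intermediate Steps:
-150 + 24*y(5, 4) = -150 + 24*(5 - 1*4) = -150 + 24*(5 - 4) = -150 + 24*1 = -150 + 24 = -126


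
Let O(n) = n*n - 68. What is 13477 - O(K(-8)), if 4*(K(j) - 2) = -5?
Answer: 216711/16 ≈ 13544.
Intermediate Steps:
K(j) = ¾ (K(j) = 2 + (¼)*(-5) = 2 - 5/4 = ¾)
O(n) = -68 + n² (O(n) = n² - 68 = -68 + n²)
13477 - O(K(-8)) = 13477 - (-68 + (¾)²) = 13477 - (-68 + 9/16) = 13477 - 1*(-1079/16) = 13477 + 1079/16 = 216711/16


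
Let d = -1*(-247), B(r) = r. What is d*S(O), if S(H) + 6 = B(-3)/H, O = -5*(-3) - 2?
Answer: -1539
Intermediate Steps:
d = 247
O = 13 (O = 15 - 2 = 13)
S(H) = -6 - 3/H
d*S(O) = 247*(-6 - 3/13) = 247*(-81/13) = -1539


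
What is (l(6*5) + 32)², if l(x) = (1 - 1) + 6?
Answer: 1444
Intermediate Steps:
l(x) = 6 (l(x) = 0 + 6 = 6)
(l(6*5) + 32)² = (6 + 32)² = 38² = 1444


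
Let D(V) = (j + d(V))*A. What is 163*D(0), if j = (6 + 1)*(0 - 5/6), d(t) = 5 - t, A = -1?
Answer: 815/6 ≈ 135.83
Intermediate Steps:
j = -35/6 (j = 7*(0 - 5*1/6) = 7*(0 - 5/6) = 7*(-5/6) = -35/6 ≈ -5.8333)
D(V) = 5/6 + V (D(V) = (-35/6 + (5 - V))*(-1) = (-5/6 - V)*(-1) = 5/6 + V)
163*D(0) = 163*(5/6 + 0) = 163*(5/6) = 815/6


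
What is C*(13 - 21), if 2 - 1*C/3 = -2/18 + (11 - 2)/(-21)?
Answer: -1280/21 ≈ -60.952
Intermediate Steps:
C = 160/21 (C = 6 - 3*(-2/18 + (11 - 2)/(-21)) = 6 - 3*(-2*1/18 + 9*(-1/21)) = 6 - 3*(-1/9 - 3/7) = 6 - 3*(-34/63) = 6 + 34/21 = 160/21 ≈ 7.6190)
C*(13 - 21) = 160*(13 - 21)/21 = (160/21)*(-8) = -1280/21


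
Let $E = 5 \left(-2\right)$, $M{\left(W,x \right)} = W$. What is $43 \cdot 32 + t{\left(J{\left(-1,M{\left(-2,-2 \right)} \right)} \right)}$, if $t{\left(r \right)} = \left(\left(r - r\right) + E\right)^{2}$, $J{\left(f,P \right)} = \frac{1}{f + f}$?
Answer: $1476$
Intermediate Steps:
$E = -10$
$J{\left(f,P \right)} = \frac{1}{2 f}$
$t{\left(r \right)} = 100$ ($t{\left(r \right)} = \left(\left(r - r\right) - 10\right)^{2} = \left(0 - 10\right)^{2} = \left(-10\right)^{2} = 100$)
$43 \cdot 32 + t{\left(J{\left(-1,M{\left(-2,-2 \right)} \right)} \right)} = 43 \cdot 32 + 100 = 1376 + 100 = 1476$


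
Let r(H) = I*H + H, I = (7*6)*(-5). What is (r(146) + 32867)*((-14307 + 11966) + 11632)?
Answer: 21861723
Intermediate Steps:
I = -210 (I = 42*(-5) = -210)
r(H) = -209*H (r(H) = -210*H + H = -209*H)
(r(146) + 32867)*((-14307 + 11966) + 11632) = (-209*146 + 32867)*((-14307 + 11966) + 11632) = (-30514 + 32867)*(-2341 + 11632) = 2353*9291 = 21861723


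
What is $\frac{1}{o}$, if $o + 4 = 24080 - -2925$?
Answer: $\frac{1}{27001} \approx 3.7036 \cdot 10^{-5}$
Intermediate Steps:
$o = 27001$ ($o = -4 + \left(24080 - -2925\right) = -4 + \left(24080 + 2925\right) = -4 + 27005 = 27001$)
$\frac{1}{o} = \frac{1}{27001}$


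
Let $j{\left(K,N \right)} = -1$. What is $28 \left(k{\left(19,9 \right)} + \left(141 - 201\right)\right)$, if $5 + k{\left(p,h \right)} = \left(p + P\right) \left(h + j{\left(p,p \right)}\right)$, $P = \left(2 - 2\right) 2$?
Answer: $2436$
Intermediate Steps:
$P = 0$ ($P = 0 \cdot 2 = 0$)
$k{\left(p,h \right)} = -5 + p \left(-1 + h\right)$ ($k{\left(p,h \right)} = -5 + \left(p + 0\right) \left(h - 1\right) = -5 + p \left(-1 + h\right)$)
$28 \left(k{\left(19,9 \right)} + \left(141 - 201\right)\right) = 28 \left(\left(-5 - 19 + 9 \cdot 19\right) + \left(141 - 201\right)\right) = 28 \left(\left(-5 - 19 + 171\right) - 60\right) = 28 \left(147 - 60\right) = 28 \cdot 87 = 2436$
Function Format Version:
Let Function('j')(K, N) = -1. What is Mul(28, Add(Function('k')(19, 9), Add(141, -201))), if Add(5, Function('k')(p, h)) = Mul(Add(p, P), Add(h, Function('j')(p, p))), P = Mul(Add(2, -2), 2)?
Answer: 2436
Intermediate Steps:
P = 0 (P = Mul(0, 2) = 0)
Function('k')(p, h) = Add(-5, Mul(p, Add(-1, h))) (Function('k')(p, h) = Add(-5, Mul(Add(p, 0), Add(h, -1))) = Add(-5, Mul(p, Add(-1, h))))
Mul(28, Add(Function('k')(19, 9), Add(141, -201))) = Mul(28, Add(Add(-5, Mul(-1, 19), Mul(9, 19)), Add(141, -201))) = Mul(28, Add(Add(-5, -19, 171), -60)) = Mul(28, Add(147, -60)) = Mul(28, 87) = 2436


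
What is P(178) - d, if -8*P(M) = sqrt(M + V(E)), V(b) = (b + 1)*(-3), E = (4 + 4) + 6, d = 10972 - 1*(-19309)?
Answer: -30281 - sqrt(133)/8 ≈ -30282.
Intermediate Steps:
d = 30281 (d = 10972 + 19309 = 30281)
E = 14 (E = 8 + 6 = 14)
V(b) = -3 - 3*b (V(b) = (1 + b)*(-3) = -3 - 3*b)
P(M) = -sqrt(-45 + M)/8 (P(M) = -sqrt(M + (-3 - 3*14))/8 = -sqrt(M + (-3 - 42))/8 = -sqrt(M - 45)/8 = -sqrt(-45 + M)/8)
P(178) - d = -sqrt(-45 + 178)/8 - 1*30281 = -sqrt(133)/8 - 30281 = -30281 - sqrt(133)/8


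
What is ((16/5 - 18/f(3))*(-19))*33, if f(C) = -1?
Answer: -66462/5 ≈ -13292.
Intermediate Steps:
((16/5 - 18/f(3))*(-19))*33 = ((16/5 - 18/(-1))*(-19))*33 = ((16*(⅕) - 18*(-1))*(-19))*33 = ((16/5 + 18)*(-19))*33 = ((106/5)*(-19))*33 = -2014/5*33 = -66462/5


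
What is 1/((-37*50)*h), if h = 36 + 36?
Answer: -1/133200 ≈ -7.5075e-6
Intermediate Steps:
h = 72
1/((-37*50)*h) = 1/(-37*50*72) = 1/(-1850*72) = 1/(-133200) = -1/133200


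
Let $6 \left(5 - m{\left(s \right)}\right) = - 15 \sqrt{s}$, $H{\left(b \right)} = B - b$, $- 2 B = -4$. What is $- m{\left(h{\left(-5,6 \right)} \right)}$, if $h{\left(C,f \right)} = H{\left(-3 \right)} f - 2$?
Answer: $-5 - 5 \sqrt{7} \approx -18.229$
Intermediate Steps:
$B = 2$ ($B = \left(- \frac{1}{2}\right) \left(-4\right) = 2$)
$H{\left(b \right)} = 2 - b$
$h{\left(C,f \right)} = -2 + 5 f$ ($h{\left(C,f \right)} = \left(2 - -3\right) f - 2 = \left(2 + 3\right) f - 2 = 5 f - 2 = -2 + 5 f$)
$m{\left(s \right)} = 5 + \frac{5 \sqrt{s}}{2}$ ($m{\left(s \right)} = 5 - \frac{\left(-15\right) \sqrt{s}}{6} = 5 + \frac{5 \sqrt{s}}{2}$)
$- m{\left(h{\left(-5,6 \right)} \right)} = - (5 + \frac{5 \sqrt{-2 + 5 \cdot 6}}{2}) = - (5 + \frac{5 \sqrt{-2 + 30}}{2}) = - (5 + \frac{5 \sqrt{28}}{2}) = - (5 + \frac{5 \cdot 2 \sqrt{7}}{2}) = - (5 + 5 \sqrt{7}) = -5 - 5 \sqrt{7}$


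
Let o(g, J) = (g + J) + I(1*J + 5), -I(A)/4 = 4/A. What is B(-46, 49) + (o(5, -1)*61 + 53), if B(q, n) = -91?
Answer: -38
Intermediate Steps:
I(A) = -16/A
o(g, J) = J + g - 16/(5 + J) (o(g, J) = (g + J) - 16/(1*J + 5) = (J + g) - 16/(J + 5) = (J + g) - 16/(5 + J) = J + g - 16/(5 + J))
B(-46, 49) + (o(5, -1)*61 + 53) = -91 + (((-16 + (5 - 1)*(-1 + 5))/(5 - 1))*61 + 53) = -91 + (((-16 + 4*4)/4)*61 + 53) = -91 + (((-16 + 16)/4)*61 + 53) = -91 + (((¼)*0)*61 + 53) = -91 + (0*61 + 53) = -91 + (0 + 53) = -91 + 53 = -38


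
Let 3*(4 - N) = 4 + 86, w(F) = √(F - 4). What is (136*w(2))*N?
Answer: -3536*I*√2 ≈ -5000.7*I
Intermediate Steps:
w(F) = √(-4 + F)
N = -26 (N = 4 - (4 + 86)/3 = 4 - ⅓*90 = 4 - 30 = -26)
(136*w(2))*N = (136*√(-4 + 2))*(-26) = (136*√(-2))*(-26) = (136*(I*√2))*(-26) = (136*I*√2)*(-26) = -3536*I*√2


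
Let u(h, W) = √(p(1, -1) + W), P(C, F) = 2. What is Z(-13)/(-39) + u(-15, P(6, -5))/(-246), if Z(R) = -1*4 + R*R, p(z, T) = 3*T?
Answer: -55/13 - I/246 ≈ -4.2308 - 0.004065*I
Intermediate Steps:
u(h, W) = √(-3 + W) (u(h, W) = √(3*(-1) + W) = √(-3 + W))
Z(R) = -4 + R²
Z(-13)/(-39) + u(-15, P(6, -5))/(-246) = (-4 + (-13)²)/(-39) + √(-3 + 2)/(-246) = (-4 + 169)*(-1/39) + √(-1)*(-1/246) = 165*(-1/39) + I*(-1/246) = -55/13 - I/246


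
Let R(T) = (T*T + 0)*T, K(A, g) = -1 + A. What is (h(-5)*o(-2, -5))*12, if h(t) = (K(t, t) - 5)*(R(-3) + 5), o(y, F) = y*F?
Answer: 29040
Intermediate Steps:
R(T) = T³ (R(T) = (T² + 0)*T = T²*T = T³)
o(y, F) = F*y
h(t) = 132 - 22*t (h(t) = ((-1 + t) - 5)*((-3)³ + 5) = (-6 + t)*(-27 + 5) = (-6 + t)*(-22) = 132 - 22*t)
(h(-5)*o(-2, -5))*12 = ((132 - 22*(-5))*(-5*(-2)))*12 = ((132 + 110)*10)*12 = (242*10)*12 = 2420*12 = 29040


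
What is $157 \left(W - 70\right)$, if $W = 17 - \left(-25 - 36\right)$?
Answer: $1256$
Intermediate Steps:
$W = 78$ ($W = 17 - \left(-25 - 36\right) = 17 - -61 = 17 + 61 = 78$)
$157 \left(W - 70\right) = 157 \left(78 - 70\right) = 157 \cdot 8 = 1256$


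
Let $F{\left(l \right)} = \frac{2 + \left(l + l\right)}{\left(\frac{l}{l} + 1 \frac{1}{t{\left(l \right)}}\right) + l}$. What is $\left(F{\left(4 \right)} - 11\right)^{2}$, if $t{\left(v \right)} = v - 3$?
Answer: $\frac{784}{9} \approx 87.111$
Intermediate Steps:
$t{\left(v \right)} = -3 + v$
$F{\left(l \right)} = \frac{2 + 2 l}{1 + l + \frac{1}{-3 + l}}$ ($F{\left(l \right)} = \frac{2 + \left(l + l\right)}{\left(\frac{l}{l} + 1 \frac{1}{-3 + l}\right) + l} = \frac{2 + 2 l}{\left(1 + \frac{1}{-3 + l}\right) + l} = \frac{2 + 2 l}{1 + l + \frac{1}{-3 + l}}$)
$\left(F{\left(4 \right)} - 11\right)^{2} = \left(\frac{2 \left(1 + 4\right) \left(-3 + 4\right)}{-2 + 4 + 4 \left(-3 + 4\right)} - 11\right)^{2} = \left(2 \frac{1}{-2 + 4 + 4 \cdot 1} \cdot 5 \cdot 1 - 11\right)^{2} = \left(2 \frac{1}{-2 + 4 + 4} \cdot 5 \cdot 1 - 11\right)^{2} = \left(2 \cdot \frac{1}{6} \cdot 5 \cdot 1 - 11\right)^{2} = \left(\frac{5}{3} - 11\right)^{2} = \left(- \frac{28}{3}\right)^{2} = \frac{784}{9}$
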